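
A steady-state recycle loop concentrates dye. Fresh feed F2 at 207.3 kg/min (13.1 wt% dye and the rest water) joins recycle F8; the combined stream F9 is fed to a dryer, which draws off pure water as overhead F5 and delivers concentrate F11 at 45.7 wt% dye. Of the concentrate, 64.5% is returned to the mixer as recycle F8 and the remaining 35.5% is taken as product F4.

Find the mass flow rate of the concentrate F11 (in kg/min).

Overall dye balance (none leaves overhead): dye in fresh feed = dye in product, i.e. 207.3×0.131 = (1−0.645)·F11·0.457.
F11 = 27.156/(0.457×0.355) = 167.39 kg/min.

167.4 kg/min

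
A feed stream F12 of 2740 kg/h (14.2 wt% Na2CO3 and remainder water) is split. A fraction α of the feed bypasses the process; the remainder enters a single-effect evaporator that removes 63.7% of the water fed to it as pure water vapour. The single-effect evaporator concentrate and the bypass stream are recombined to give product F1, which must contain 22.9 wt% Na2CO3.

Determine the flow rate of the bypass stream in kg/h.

All 2740×0.142 = 389.08 kg/h of Na2CO3 reaches F1, so F1 = 389.08/0.229 = 1699 kg/h and vapour = 1041 kg/h.
The evaporator receives (1−α)·2740 of feed at 0.858 water and removes 0.637 of that water:
0.637×0.858×(1−α)×2740 = 1041
(1−α) = 1041/1497.5 = 0.6951;  α = 0.3049.
Bypass flow = 0.3049×2740 = 835.38 kg/h.

835.4 kg/h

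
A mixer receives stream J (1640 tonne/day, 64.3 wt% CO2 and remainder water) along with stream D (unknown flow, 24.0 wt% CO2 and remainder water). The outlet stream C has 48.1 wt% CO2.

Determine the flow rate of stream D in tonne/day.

1102 tonne/day

Let D be the unknown flow. Total out = 1640 + D.
CO2 balance: 1054.5 + 0.240·D = 0.481·(1640 + D)
(0.240 − 0.481)·D = 0.481×1640 − 1054.5 = -265.68
D = -265.68 / -0.241 = 1102.4 tonne/day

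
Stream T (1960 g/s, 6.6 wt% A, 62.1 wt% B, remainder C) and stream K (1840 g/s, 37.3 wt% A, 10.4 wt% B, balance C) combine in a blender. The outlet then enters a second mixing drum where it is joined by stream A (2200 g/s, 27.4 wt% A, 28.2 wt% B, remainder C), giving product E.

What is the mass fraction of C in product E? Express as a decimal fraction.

0.425

Overall, product flow = 6000 g/s.
C in = 1960×0.313 + 1840×0.523 + 2200×0.444 = 2552.6 g/s.
C fraction in E = 0.425.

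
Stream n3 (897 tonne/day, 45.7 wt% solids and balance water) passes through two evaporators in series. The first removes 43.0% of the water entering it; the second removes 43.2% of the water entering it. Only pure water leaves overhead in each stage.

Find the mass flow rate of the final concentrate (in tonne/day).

water in feed = 897×0.543 = 487.07 tonne/day.
After stage 1: water left = (1−0.430)×487.07 = 277.63; stream total = 687.56 tonne/day.
After stage 2: water left = (1−0.432)×277.63 = 157.69; final concentrate = 567.62 tonne/day.

567.6 tonne/day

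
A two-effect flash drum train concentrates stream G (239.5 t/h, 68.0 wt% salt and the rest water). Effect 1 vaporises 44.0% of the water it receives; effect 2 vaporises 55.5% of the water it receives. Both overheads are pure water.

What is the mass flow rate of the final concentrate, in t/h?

182 t/h

water in feed = 239.5×0.320 = 76.64 t/h.
After stage 1: water left = (1−0.440)×76.64 = 42.918; stream total = 205.78 t/h.
After stage 2: water left = (1−0.555)×42.918 = 19.099; final concentrate = 181.96 t/h.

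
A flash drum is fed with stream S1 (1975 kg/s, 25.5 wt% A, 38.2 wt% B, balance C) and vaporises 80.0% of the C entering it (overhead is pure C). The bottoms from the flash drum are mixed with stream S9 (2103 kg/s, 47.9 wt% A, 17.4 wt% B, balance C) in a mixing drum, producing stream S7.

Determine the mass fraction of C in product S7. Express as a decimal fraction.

0.249

Vapour removed = 0.800×0.363×1975 = 573.54 kg/s; concentrate = 1401.5 kg/s.
C reaching the mixer = 143.38 (from concentrate) + 2103×0.347 = 873.13 kg/s.
Product flow = 1401.5 + 2103 = 3504.5 kg/s; C fraction = 0.249.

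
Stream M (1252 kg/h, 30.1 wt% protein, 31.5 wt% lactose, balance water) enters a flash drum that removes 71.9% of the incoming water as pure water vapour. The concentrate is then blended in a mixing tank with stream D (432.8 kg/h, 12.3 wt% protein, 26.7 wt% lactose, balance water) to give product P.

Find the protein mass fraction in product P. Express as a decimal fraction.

Vapour removed = 0.719×0.384×1252 = 345.67 kg/h; concentrate = 906.33 kg/h.
protein reaching the mixer = 376.85 (from concentrate) + 432.8×0.123 = 430.09 kg/h.
Product flow = 906.33 + 432.8 = 1339.1 kg/h; protein fraction = 0.321.

0.321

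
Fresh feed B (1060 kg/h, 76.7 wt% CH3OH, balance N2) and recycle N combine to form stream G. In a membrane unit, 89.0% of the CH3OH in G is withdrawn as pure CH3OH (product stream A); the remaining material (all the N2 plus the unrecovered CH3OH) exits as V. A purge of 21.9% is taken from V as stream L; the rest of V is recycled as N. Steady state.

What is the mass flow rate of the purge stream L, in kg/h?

268.4 kg/h

N2 enters only via B and leaves only via the purge: 1060×0.233 = 0.219×(N2 in V), and the membrane unit passes all N2, so N2 in G = N2 in V = 1127.8 kg/h.
CH3OH in G: m_A = 1060×0.767 + (1−0.219)·(1−0.890)·m_A, so m_A = 813.02/0.9141 = 889.43 kg/h.
V = (1−0.890)×889.43 + 1127.8 = 1225.6 kg/h.
Purge L = 0.219×1225.6 = 268.41 kg/h.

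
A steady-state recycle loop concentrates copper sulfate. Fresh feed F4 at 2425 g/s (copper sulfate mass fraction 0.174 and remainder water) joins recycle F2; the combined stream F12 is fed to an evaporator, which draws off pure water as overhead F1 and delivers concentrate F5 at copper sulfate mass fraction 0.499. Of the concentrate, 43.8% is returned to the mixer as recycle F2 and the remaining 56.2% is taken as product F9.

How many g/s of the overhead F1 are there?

1579 g/s

Overall copper sulfate balance (none leaves overhead): copper sulfate in fresh feed = copper sulfate in product, i.e. 2425×0.174 = (1−0.438)·F5·0.499.
F5 = 421.95/(0.499×0.562) = 1504.6 g/s.
Recycle F2 = 0.438×1504.6 = 659.02 g/s.
Combined feed F12 = 2425 + 659.02 = 3084 g/s.
Overhead F1 = F12 − F5 = 3084 − 1504.6 = 1579.4 g/s.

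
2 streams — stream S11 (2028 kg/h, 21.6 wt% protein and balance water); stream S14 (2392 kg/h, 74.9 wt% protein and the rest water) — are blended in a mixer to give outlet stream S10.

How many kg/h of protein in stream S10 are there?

2230 kg/h

protein out = protein in = 2028×0.216 + 2392×0.749 = 2229.7 kg/h.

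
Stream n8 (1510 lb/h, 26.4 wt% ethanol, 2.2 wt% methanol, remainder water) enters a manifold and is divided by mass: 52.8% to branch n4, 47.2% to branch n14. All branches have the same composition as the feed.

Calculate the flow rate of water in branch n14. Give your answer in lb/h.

508.9 lb/h

Branch n14 total = 0.472×1510 = 712.72 lb/h.
water in n14 = 0.714×712.72 = 508.88 lb/h.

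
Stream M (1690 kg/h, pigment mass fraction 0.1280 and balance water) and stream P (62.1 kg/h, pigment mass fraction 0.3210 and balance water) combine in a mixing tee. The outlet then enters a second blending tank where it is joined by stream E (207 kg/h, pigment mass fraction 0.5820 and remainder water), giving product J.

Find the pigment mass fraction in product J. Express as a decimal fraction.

Overall, product flow = 1959.1 kg/h.
pigment in = 1690×0.128 + 62.1×0.321 + 207×0.582 = 356.73 kg/h.
pigment fraction in J = 0.1821.

0.1821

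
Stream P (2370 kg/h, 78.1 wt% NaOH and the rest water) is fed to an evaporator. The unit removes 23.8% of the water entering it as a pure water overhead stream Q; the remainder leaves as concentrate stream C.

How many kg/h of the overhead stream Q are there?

water entering = 2370×0.219 = 519.03 kg/h; overhead removed = 0.238×519.03 = 123.53 kg/h.

123.5 kg/h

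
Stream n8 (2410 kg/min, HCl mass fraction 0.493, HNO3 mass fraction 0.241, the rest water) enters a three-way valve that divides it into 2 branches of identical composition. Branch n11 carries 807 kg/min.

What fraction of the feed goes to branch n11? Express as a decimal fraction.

0.335

Fraction to n11 = 807/2410 = 0.3349.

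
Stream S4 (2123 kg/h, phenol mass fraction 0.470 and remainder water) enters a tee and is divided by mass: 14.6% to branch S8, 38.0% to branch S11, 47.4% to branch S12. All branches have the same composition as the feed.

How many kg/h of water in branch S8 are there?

Branch S8 total = 0.146×2123 = 309.96 kg/h.
water in S8 = 0.530×309.96 = 164.28 kg/h.

164.3 kg/h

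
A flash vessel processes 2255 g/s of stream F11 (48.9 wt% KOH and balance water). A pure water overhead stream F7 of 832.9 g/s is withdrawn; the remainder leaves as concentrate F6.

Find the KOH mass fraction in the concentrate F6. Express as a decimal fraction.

0.775

KOH is not removed: 2255×0.489 = 1102.7 g/s of KOH enters F6.
Concentrate = 2255 − 832.9 = 1422.1 g/s.
Mass fraction = 1102.7/1422.1 = 0.775.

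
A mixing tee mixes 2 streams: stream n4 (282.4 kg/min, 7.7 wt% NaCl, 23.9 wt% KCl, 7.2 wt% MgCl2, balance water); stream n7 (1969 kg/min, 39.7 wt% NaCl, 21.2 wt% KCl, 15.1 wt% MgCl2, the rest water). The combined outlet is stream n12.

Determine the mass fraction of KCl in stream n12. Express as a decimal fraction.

0.2154

Total flow out = 282.4 + 1969 = 2251.4 kg/min.
KCl in = 282.4×0.239 + 1969×0.212 = 484.92 kg/min.
KCl mass fraction in n12 = 484.92/2251.4 = 0.2154.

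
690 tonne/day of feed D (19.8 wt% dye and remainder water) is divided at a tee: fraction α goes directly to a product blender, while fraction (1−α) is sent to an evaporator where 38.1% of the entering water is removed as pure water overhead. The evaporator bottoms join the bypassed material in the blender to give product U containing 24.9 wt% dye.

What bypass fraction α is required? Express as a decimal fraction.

0.330

All 690×0.198 = 136.62 tonne/day of dye reaches U, so U = 136.62/0.249 = 548.67 tonne/day and vapour = 141.33 tonne/day.
The evaporator receives (1−α)·690 of feed at 0.802 water and removes 0.381 of that water:
0.381×0.802×(1−α)×690 = 141.33
(1−α) = 141.33/210.84 = 0.6703;  α = 0.3297.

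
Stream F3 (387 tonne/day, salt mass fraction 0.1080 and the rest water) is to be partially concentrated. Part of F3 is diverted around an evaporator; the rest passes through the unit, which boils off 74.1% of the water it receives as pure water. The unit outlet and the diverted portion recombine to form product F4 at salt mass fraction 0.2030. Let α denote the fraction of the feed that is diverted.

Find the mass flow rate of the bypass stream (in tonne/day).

113 tonne/day

All 387×0.108 = 41.796 tonne/day of salt reaches F4, so F4 = 41.796/0.203 = 205.89 tonne/day and vapour = 181.11 tonne/day.
The evaporator receives (1−α)·387 of feed at 0.892 water and removes 0.741 of that water:
0.741×0.892×(1−α)×387 = 181.11
(1−α) = 181.11/255.8 = 0.7080;  α = 0.2920.
Bypass flow = 0.2920×387 = 113 tonne/day.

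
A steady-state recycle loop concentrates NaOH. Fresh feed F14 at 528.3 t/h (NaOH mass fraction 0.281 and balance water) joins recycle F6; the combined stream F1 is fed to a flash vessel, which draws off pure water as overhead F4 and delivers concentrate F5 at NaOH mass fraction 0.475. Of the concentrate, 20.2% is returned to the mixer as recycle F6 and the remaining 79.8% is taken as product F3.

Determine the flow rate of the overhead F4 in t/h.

Overall NaOH balance (none leaves overhead): NaOH in fresh feed = NaOH in product, i.e. 528.3×0.281 = (1−0.202)·F5·0.475.
F5 = 148.45/(0.475×0.798) = 391.64 t/h.
Recycle F6 = 0.202×391.64 = 79.112 t/h.
Combined feed F1 = 528.3 + 79.112 = 607.41 t/h.
Overhead F4 = F1 − F5 = 607.41 − 391.64 = 215.77 t/h.

215.8 t/h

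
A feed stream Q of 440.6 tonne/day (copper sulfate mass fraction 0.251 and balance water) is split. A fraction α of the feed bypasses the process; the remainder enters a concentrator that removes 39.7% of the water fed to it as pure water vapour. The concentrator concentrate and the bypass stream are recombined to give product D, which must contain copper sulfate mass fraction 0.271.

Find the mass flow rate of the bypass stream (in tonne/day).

All 440.6×0.251 = 110.59 tonne/day of copper sulfate reaches D, so D = 110.59/0.271 = 408.08 tonne/day and vapour = 32.517 tonne/day.
The evaporator receives (1−α)·440.6 of feed at 0.749 water and removes 0.397 of that water:
0.397×0.749×(1−α)×440.6 = 32.517
(1−α) = 32.517/131.01 = 0.2482;  α = 0.7518.
Bypass flow = 0.7518×440.6 = 331.25 tonne/day.

331.2 tonne/day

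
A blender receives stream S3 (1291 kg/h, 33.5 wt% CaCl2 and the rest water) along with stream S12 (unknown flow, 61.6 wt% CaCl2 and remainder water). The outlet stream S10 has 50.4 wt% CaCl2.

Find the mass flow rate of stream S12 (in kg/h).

1948 kg/h

Let S12 be the unknown flow. Total out = 1291 + S12.
CaCl2 balance: 432.49 + 0.616·S12 = 0.504·(1291 + S12)
(0.616 − 0.504)·S12 = 0.504×1291 − 432.49 = 218.18
S12 = 218.18 / 0.112 = 1948 kg/h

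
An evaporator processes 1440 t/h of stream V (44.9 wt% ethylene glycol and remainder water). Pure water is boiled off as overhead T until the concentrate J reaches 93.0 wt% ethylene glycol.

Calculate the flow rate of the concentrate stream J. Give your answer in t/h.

ethylene glycol is conserved: 1440×0.449 = 646.56 t/h all reports to the concentrate.
Concentrate = 646.56/(target fraction) = 695.23 t/h.

695.2 t/h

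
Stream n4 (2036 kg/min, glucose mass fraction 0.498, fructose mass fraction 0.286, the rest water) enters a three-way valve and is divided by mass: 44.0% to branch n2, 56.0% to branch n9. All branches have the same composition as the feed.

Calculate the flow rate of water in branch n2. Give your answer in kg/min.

Branch n2 total = 0.440×2036 = 895.84 kg/min.
water in n2 = 0.216×895.84 = 193.5 kg/min.

193.5 kg/min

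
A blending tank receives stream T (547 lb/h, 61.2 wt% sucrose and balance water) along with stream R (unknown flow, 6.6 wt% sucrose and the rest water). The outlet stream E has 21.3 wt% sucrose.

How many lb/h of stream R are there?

Let R be the unknown flow. Total out = 547 + R.
sucrose balance: 334.76 + 0.066·R = 0.213·(547 + R)
(0.066 − 0.213)·R = 0.213×547 − 334.76 = -218.25
R = -218.25 / -0.147 = 1484.7 lb/h

1485 lb/h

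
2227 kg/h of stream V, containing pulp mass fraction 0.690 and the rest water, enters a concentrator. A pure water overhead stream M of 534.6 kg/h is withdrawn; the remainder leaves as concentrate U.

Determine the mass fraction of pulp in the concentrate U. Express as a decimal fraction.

0.908

pulp is not removed: 2227×0.690 = 1536.6 kg/h of pulp enters U.
Concentrate = 2227 − 534.6 = 1692.4 kg/h.
Mass fraction = 1536.6/1692.4 = 0.908.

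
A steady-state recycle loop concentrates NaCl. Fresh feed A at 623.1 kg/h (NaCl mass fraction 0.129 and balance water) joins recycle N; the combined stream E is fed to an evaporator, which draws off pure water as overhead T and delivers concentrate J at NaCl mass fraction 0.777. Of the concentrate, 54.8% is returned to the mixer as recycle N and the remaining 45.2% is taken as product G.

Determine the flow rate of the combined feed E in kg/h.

Overall NaCl balance (none leaves overhead): NaCl in fresh feed = NaCl in product, i.e. 623.1×0.129 = (1−0.548)·J·0.777.
J = 80.38/(0.777×0.452) = 228.87 kg/h.
Recycle N = 0.548×228.87 = 125.42 kg/h.
Combined feed E = 623.1 + 125.42 = 748.52 kg/h.

748.5 kg/h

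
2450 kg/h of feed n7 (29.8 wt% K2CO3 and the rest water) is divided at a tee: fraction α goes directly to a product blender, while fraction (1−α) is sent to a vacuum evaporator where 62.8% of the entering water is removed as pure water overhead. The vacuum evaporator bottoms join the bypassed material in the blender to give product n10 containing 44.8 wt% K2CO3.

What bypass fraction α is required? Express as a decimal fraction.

0.241

All 2450×0.298 = 730.1 kg/h of K2CO3 reaches n10, so n10 = 730.1/0.448 = 1629.7 kg/h and vapour = 820.31 kg/h.
The evaporator receives (1−α)·2450 of feed at 0.702 water and removes 0.628 of that water:
0.628×0.702×(1−α)×2450 = 820.31
(1−α) = 820.31/1080.1 = 0.7595;  α = 0.2405.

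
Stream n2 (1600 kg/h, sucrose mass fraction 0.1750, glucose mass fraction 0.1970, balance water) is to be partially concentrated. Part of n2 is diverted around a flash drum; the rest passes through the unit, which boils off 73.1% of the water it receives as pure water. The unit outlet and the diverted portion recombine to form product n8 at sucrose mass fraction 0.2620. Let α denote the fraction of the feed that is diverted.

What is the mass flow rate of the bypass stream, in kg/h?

All 1600×0.175 = 280 kg/h of sucrose reaches n8, so n8 = 280/0.262 = 1068.7 kg/h and vapour = 531.3 kg/h.
The evaporator receives (1−α)·1600 of feed at 0.628 water and removes 0.731 of that water:
0.731×0.628×(1−α)×1600 = 531.3
(1−α) = 531.3/734.51 = 0.7233;  α = 0.2767.
Bypass flow = 0.2767×1600 = 442.66 kg/h.

442.7 kg/h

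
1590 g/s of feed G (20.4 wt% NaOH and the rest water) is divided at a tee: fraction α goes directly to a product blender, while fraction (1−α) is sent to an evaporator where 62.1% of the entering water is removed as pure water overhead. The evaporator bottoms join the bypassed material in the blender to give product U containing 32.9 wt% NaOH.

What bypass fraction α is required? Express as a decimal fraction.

0.231

All 1590×0.204 = 324.36 g/s of NaOH reaches U, so U = 324.36/0.329 = 985.9 g/s and vapour = 604.1 g/s.
The evaporator receives (1−α)·1590 of feed at 0.796 water and removes 0.621 of that water:
0.621×0.796×(1−α)×1590 = 604.1
(1−α) = 604.1/785.96 = 0.7686;  α = 0.2314.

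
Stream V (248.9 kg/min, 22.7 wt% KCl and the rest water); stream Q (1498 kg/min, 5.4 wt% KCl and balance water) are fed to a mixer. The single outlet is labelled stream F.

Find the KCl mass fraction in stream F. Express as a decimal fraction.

Total flow out = 248.9 + 1498 = 1746.9 kg/min.
KCl in = 248.9×0.227 + 1498×0.054 = 137.39 kg/min.
KCl mass fraction in F = 137.39/1746.9 = 0.079.

0.079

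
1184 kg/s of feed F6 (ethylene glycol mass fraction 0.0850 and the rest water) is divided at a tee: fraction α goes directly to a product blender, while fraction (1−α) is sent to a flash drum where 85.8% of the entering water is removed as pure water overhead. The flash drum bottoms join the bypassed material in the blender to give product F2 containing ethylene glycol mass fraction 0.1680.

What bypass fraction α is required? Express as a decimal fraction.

All 1184×0.085 = 100.64 kg/s of ethylene glycol reaches F2, so F2 = 100.64/0.168 = 599.05 kg/s and vapour = 584.95 kg/s.
The evaporator receives (1−α)·1184 of feed at 0.915 water and removes 0.858 of that water:
0.858×0.915×(1−α)×1184 = 584.95
(1−α) = 584.95/929.52 = 0.6293;  α = 0.3707.

0.371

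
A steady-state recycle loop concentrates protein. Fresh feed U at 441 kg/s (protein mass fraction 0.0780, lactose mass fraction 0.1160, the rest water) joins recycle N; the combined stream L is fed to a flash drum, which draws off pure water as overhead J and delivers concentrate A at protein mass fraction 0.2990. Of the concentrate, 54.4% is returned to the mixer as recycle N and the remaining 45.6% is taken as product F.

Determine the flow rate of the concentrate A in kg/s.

Overall protein balance (none leaves overhead): protein in fresh feed = protein in product, i.e. 441×0.078 = (1−0.544)·A·0.299.
A = 34.398/(0.299×0.456) = 252.29 kg/s.

252.3 kg/s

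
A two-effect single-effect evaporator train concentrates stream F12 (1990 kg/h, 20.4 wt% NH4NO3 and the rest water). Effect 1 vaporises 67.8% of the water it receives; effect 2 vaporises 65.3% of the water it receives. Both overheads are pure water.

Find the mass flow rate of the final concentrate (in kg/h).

583 kg/h

water in feed = 1990×0.796 = 1584 kg/h.
After stage 1: water left = (1−0.678)×1584 = 510.06; stream total = 916.02 kg/h.
After stage 2: water left = (1−0.653)×510.06 = 176.99; final concentrate = 582.95 kg/h.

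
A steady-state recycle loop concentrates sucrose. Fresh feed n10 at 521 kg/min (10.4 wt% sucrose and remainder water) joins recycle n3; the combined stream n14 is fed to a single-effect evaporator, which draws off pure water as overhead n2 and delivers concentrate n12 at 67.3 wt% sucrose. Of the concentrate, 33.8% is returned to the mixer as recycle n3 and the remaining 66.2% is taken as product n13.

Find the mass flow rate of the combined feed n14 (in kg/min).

562.1 kg/min

Overall sucrose balance (none leaves overhead): sucrose in fresh feed = sucrose in product, i.e. 521×0.104 = (1−0.338)·n12·0.673.
n12 = 54.184/(0.673×0.662) = 121.62 kg/min.
Recycle n3 = 0.338×121.62 = 41.107 kg/min.
Combined feed n14 = 521 + 41.107 = 562.11 kg/min.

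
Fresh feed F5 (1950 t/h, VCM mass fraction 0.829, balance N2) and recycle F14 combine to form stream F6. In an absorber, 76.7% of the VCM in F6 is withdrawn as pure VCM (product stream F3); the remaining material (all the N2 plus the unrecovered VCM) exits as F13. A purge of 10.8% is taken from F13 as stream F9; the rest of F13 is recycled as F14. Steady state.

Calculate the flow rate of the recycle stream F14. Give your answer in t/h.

3178 t/h

N2 enters only via F5 and leaves only via the purge: 1950×0.171 = 0.108×(N2 in F13), and the absorber passes all N2, so N2 in F6 = N2 in F13 = 3087.5 t/h.
VCM in F6: m_A = 1950×0.829 + (1−0.108)·(1−0.767)·m_A, so m_A = 1616.5/0.7922 = 2040.7 t/h.
F13 = (1−0.767)×2040.7 + 3087.5 = 3563 t/h.
Recycle F14 = (1−0.108)×3563 = 3178.2 t/h.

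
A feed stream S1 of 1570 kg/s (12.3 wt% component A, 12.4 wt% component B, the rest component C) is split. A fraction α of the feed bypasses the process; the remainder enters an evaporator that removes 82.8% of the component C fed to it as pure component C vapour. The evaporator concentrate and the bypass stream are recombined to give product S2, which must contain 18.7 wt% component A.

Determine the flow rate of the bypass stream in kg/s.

All 1570×0.123 = 193.11 kg/s of component A reaches S2, so S2 = 193.11/0.187 = 1032.7 kg/s and vapour = 537.33 kg/s.
The evaporator receives (1−α)·1570 of feed at 0.753 component C and removes 0.828 of that component C:
0.828×0.753×(1−α)×1570 = 537.33
(1−α) = 537.33/978.87 = 0.5489;  α = 0.4511.
Bypass flow = 0.4511×1570 = 708.19 kg/s.

708.2 kg/s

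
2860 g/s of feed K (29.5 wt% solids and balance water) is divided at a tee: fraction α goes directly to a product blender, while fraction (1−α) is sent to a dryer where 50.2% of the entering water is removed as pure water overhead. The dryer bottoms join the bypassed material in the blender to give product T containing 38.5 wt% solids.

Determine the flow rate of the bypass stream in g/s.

970.9 g/s

All 2860×0.295 = 843.7 g/s of solids reaches T, so T = 843.7/0.385 = 2191.4 g/s and vapour = 668.57 g/s.
The evaporator receives (1−α)·2860 of feed at 0.705 water and removes 0.502 of that water:
0.502×0.705×(1−α)×2860 = 668.57
(1−α) = 668.57/1012.2 = 0.6605;  α = 0.3395.
Bypass flow = 0.3395×2860 = 970.9 g/s.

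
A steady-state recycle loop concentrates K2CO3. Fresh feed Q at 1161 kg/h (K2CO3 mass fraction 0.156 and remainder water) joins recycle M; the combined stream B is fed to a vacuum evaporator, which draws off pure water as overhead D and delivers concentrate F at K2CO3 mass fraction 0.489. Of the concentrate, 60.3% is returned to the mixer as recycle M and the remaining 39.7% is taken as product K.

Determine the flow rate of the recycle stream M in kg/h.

562.6 kg/h

Overall K2CO3 balance (none leaves overhead): K2CO3 in fresh feed = K2CO3 in product, i.e. 1161×0.156 = (1−0.603)·F·0.489.
F = 181.12/(0.489×0.397) = 932.95 kg/h.
Recycle M = 0.603×932.95 = 562.57 kg/h.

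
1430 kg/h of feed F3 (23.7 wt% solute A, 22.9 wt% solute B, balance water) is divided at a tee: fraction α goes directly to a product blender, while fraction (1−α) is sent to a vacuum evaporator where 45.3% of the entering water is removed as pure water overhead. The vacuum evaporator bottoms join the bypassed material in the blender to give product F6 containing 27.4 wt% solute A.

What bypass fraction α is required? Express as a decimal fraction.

0.442

All 1430×0.237 = 338.91 kg/h of solute A reaches F6, so F6 = 338.91/0.274 = 1236.9 kg/h and vapour = 193.1 kg/h.
The evaporator receives (1−α)·1430 of feed at 0.534 water and removes 0.453 of that water:
0.453×0.534×(1−α)×1430 = 193.1
(1−α) = 193.1/345.92 = 0.5582;  α = 0.4418.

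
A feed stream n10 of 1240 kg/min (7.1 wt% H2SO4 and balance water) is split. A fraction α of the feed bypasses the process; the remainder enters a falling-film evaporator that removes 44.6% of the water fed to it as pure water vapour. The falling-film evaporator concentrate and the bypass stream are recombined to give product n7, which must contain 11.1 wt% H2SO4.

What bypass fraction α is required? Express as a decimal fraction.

0.130

All 1240×0.071 = 88.04 kg/min of H2SO4 reaches n7, so n7 = 88.04/0.111 = 793.15 kg/min and vapour = 446.85 kg/min.
The evaporator receives (1−α)·1240 of feed at 0.929 water and removes 0.446 of that water:
0.446×0.929×(1−α)×1240 = 446.85
(1−α) = 446.85/513.77 = 0.8697;  α = 0.1303.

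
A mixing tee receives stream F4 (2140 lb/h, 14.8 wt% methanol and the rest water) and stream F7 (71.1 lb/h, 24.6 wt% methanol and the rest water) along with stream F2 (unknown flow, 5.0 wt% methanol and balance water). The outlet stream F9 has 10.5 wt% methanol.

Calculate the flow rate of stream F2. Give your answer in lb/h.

Let F2 be the unknown flow. Total out = 2211.1 + F2.
methanol balance: 334.21 + 0.050·F2 = 0.105·(2211.1 + F2)
(0.050 − 0.105)·F2 = 0.105×2211.1 − 334.21 = -102.05
F2 = -102.05 / -0.055 = 1855.4 lb/h

1855 lb/h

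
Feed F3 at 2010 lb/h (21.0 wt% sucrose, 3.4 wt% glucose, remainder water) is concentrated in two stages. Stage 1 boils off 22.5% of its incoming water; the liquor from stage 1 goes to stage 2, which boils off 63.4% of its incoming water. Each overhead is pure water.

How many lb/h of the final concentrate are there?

water in feed = 2010×0.756 = 1519.6 lb/h.
After stage 1: water left = (1−0.225)×1519.6 = 1177.7; stream total = 1668.1 lb/h.
After stage 2: water left = (1−0.634)×1177.7 = 431.02; final concentrate = 921.46 lb/h.

921.5 lb/h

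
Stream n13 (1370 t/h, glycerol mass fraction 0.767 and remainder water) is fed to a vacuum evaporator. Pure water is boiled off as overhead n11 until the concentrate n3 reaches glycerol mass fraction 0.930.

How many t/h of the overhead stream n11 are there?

glycerol is conserved: 1370×0.767 = 1050.8 t/h all reports to the concentrate.
Concentrate = 1050.8/(target fraction) = 1129.9 t/h.
Overhead = 1370 − 1129.9 = 240.12 t/h.

240.1 t/h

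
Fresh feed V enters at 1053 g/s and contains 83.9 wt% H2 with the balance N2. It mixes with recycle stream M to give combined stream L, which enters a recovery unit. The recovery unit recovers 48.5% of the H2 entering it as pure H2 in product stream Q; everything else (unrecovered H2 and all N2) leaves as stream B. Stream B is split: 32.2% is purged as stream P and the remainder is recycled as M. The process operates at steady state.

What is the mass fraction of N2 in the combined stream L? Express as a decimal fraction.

N2 enters only via V and leaves only via the purge: 1053×0.161 = 0.322×(N2 in B), and the recovery unit passes all N2, so N2 in L = N2 in B = 526.5 g/s.
H2 in L: m_A = 1053×0.839 + (1−0.322)·(1−0.485)·m_A, so m_A = 883.47/0.6508 = 1357.4 g/s.
L = 1357.4 + 526.5 = 1883.9 g/s.
N2 fraction in L = 526.5/1883.9 = 0.279.

0.279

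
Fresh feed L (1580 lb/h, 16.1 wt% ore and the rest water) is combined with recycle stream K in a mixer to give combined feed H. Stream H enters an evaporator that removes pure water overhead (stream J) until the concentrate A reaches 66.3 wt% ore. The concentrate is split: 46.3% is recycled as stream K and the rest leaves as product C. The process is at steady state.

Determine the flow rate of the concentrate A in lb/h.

Overall ore balance (none leaves overhead): ore in fresh feed = ore in product, i.e. 1580×0.161 = (1−0.463)·A·0.663.
A = 254.38/(0.663×0.537) = 714.49 lb/h.

714.5 lb/h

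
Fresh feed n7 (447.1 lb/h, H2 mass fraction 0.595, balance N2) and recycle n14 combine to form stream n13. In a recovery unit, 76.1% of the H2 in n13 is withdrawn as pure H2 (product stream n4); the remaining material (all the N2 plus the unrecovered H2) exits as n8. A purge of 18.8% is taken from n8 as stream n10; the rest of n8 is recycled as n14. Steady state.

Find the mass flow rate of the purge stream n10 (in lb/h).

195.9 lb/h

N2 enters only via n7 and leaves only via the purge: 447.1×0.405 = 0.188×(N2 in n8), and the recovery unit passes all N2, so N2 in n13 = N2 in n8 = 963.17 lb/h.
H2 in n13: m_A = 447.1×0.595 + (1−0.188)·(1−0.761)·m_A, so m_A = 266.02/0.8059 = 330.08 lb/h.
n8 = (1−0.761)×330.08 + 963.17 = 1042.1 lb/h.
Purge n10 = 0.188×1042.1 = 195.91 lb/h.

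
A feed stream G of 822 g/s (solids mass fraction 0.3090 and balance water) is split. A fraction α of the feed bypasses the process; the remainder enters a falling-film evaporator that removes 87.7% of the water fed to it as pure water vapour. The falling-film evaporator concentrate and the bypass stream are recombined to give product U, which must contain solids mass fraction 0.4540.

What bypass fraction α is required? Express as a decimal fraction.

0.473

All 822×0.309 = 254 g/s of solids reaches U, so U = 254/0.454 = 559.47 g/s and vapour = 262.53 g/s.
The evaporator receives (1−α)·822 of feed at 0.691 water and removes 0.877 of that water:
0.877×0.691×(1−α)×822 = 262.53
(1−α) = 262.53/498.14 = 0.5270;  α = 0.4730.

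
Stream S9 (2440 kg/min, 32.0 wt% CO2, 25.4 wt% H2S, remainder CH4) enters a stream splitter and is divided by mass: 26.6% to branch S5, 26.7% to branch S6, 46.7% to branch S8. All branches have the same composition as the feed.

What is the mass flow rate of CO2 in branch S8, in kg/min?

Branch S8 total = 0.467×2440 = 1139.5 kg/min.
CO2 in S8 = 0.320×1139.5 = 364.63 kg/min.

364.6 kg/min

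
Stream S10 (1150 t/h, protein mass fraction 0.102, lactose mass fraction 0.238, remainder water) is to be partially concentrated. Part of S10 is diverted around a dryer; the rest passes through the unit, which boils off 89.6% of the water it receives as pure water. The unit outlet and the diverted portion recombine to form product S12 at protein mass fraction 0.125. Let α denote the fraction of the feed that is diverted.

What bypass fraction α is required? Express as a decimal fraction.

0.689

All 1150×0.102 = 117.3 t/h of protein reaches S12, so S12 = 117.3/0.125 = 938.4 t/h and vapour = 211.6 t/h.
The evaporator receives (1−α)·1150 of feed at 0.660 water and removes 0.896 of that water:
0.896×0.660×(1−α)×1150 = 211.6
(1−α) = 211.6/680.06 = 0.3111;  α = 0.6889.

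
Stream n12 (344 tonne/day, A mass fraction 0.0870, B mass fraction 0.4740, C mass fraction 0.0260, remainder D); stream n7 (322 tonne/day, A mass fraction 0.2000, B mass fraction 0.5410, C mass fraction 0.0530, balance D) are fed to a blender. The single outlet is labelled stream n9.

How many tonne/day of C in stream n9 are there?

26.01 tonne/day

C out = C in = 344×0.026 + 322×0.053 = 26.01 tonne/day.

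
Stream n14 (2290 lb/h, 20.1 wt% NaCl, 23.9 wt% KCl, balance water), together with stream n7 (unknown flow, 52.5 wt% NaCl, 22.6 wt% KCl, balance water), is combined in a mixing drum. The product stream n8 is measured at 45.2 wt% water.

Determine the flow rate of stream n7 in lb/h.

1218 lb/h

Let n7 be the unknown flow. Total out = 2290 + n7.
water balance: 1282.4 + 0.249·n7 = 0.452·(2290 + n7)
(0.249 − 0.452)·n7 = 0.452×2290 − 1282.4 = -247.32
n7 = -247.32 / -0.203 = 1218.3 lb/h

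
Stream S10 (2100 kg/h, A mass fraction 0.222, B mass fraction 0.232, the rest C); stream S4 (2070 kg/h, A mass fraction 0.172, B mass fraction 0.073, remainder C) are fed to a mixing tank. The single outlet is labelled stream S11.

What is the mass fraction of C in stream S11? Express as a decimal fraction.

0.650

Total flow out = 2100 + 2070 = 4170 kg/h.
C in = 2100×0.546 + 2070×0.755 = 2709.4 kg/h.
C mass fraction in S11 = 2709.4/4170 = 0.650.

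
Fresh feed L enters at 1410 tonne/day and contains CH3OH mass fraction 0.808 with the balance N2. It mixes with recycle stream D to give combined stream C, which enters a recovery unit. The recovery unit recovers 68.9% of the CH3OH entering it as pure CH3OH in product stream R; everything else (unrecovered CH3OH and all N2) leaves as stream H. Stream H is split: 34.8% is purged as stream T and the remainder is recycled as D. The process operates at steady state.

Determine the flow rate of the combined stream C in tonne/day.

2207 tonne/day

N2 enters only via L and leaves only via the purge: 1410×0.192 = 0.348×(N2 in H), and the recovery unit passes all N2, so N2 in C = N2 in H = 777.93 tonne/day.
CH3OH in C: m_A = 1410×0.808 + (1−0.348)·(1−0.689)·m_A, so m_A = 1139.3/0.7972 = 1429.1 tonne/day.
C = 1429.1 + 777.93 = 2207 tonne/day.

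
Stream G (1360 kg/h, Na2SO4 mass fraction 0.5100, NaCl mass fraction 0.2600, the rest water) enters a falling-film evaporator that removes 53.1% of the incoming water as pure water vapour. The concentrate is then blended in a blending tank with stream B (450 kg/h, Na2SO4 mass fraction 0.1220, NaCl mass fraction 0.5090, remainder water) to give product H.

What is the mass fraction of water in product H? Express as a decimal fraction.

0.1903

Vapour removed = 0.531×0.230×1360 = 166.1 kg/h; concentrate = 1193.9 kg/h.
water reaching the mixer = 146.7 (from concentrate) + 450×0.369 = 312.75 kg/h.
Product flow = 1193.9 + 450 = 1643.9 kg/h; water fraction = 0.1903.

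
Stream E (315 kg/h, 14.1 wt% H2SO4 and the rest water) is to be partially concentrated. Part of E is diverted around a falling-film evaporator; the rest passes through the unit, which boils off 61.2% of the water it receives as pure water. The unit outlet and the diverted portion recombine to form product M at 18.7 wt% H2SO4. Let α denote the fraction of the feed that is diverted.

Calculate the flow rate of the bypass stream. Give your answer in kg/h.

All 315×0.141 = 44.415 kg/h of H2SO4 reaches M, so M = 44.415/0.187 = 237.51 kg/h and vapour = 77.487 kg/h.
The evaporator receives (1−α)·315 of feed at 0.859 water and removes 0.612 of that water:
0.612×0.859×(1−α)×315 = 77.487
(1−α) = 77.487/165.6 = 0.4679;  α = 0.5321.
Bypass flow = 0.5321×315 = 167.61 kg/h.

167.6 kg/h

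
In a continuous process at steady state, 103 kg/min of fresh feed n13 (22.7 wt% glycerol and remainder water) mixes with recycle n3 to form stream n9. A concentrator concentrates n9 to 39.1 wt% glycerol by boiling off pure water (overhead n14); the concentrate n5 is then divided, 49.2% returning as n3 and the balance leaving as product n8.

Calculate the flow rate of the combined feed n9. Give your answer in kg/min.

160.9 kg/min

Overall glycerol balance (none leaves overhead): glycerol in fresh feed = glycerol in product, i.e. 103×0.227 = (1−0.492)·n5·0.391.
n5 = 23.381/(0.391×0.508) = 117.71 kg/min.
Recycle n3 = 0.492×117.71 = 57.915 kg/min.
Combined feed n9 = 103 + 57.915 = 160.91 kg/min.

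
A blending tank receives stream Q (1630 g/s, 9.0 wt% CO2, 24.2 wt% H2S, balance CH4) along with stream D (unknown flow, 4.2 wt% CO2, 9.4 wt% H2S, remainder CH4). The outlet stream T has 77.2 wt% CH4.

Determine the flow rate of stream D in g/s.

Let D be the unknown flow. Total out = 1630 + D.
CH4 balance: 1088.8 + 0.864·D = 0.772·(1630 + D)
(0.864 − 0.772)·D = 0.772×1630 − 1088.8 = 169.52
D = 169.52 / 0.092 = 1842.6 g/s

1843 g/s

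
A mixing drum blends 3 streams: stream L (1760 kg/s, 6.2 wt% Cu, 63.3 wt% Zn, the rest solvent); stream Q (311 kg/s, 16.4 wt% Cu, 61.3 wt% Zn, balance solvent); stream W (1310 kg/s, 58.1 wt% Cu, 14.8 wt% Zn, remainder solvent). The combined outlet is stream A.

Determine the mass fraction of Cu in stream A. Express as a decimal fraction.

Total flow out = 1760 + 311 + 1310 = 3381 kg/s.
Cu in = 1760×0.062 + 311×0.164 + 1310×0.581 = 921.23 kg/s.
Cu mass fraction in A = 921.23/3381 = 0.2725.

0.2725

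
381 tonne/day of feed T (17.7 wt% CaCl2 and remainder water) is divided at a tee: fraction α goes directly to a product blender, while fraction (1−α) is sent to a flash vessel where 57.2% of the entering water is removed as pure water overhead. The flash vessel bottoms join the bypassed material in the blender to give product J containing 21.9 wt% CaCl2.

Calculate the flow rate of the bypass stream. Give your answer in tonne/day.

All 381×0.177 = 67.437 tonne/day of CaCl2 reaches J, so J = 67.437/0.219 = 307.93 tonne/day and vapour = 73.068 tonne/day.
The evaporator receives (1−α)·381 of feed at 0.823 water and removes 0.572 of that water:
0.572×0.823×(1−α)×381 = 73.068
(1−α) = 73.068/179.36 = 0.4074;  α = 0.5926.
Bypass flow = 0.5926×381 = 225.78 tonne/day.

225.8 tonne/day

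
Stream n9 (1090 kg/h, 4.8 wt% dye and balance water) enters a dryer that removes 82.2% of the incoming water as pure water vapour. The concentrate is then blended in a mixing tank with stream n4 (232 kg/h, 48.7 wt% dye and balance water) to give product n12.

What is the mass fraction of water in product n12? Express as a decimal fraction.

0.6476

Vapour removed = 0.822×0.952×1090 = 852.97 kg/h; concentrate = 237.03 kg/h.
water reaching the mixer = 184.71 (from concentrate) + 232×0.513 = 303.72 kg/h.
Product flow = 237.03 + 232 = 469.03 kg/h; water fraction = 0.6476.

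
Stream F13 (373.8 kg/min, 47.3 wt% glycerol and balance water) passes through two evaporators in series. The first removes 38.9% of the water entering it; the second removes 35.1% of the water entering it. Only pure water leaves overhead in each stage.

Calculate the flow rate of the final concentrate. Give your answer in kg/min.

water in feed = 373.8×0.527 = 196.99 kg/min.
After stage 1: water left = (1−0.389)×196.99 = 120.36; stream total = 297.17 kg/min.
After stage 2: water left = (1−0.351)×120.36 = 78.115; final concentrate = 254.92 kg/min.

254.9 kg/min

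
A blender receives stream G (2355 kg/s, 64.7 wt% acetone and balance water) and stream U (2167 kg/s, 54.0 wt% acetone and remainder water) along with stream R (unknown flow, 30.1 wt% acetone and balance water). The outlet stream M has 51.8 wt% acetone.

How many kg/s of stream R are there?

1620 kg/s

Let R be the unknown flow. Total out = 4522 + R.
acetone balance: 2693.9 + 0.301·R = 0.518·(4522 + R)
(0.301 − 0.518)·R = 0.518×4522 − 2693.9 = -351.47
R = -351.47 / -0.217 = 1619.7 kg/s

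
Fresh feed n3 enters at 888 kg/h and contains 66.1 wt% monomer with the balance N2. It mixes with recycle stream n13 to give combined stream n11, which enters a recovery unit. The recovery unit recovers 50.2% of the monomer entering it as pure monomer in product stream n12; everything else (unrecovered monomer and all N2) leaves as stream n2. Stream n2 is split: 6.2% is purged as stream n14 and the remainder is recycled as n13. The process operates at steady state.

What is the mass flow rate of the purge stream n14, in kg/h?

N2 enters only via n3 and leaves only via the purge: 888×0.339 = 0.062×(N2 in n2), and the recovery unit passes all N2, so N2 in n11 = N2 in n2 = 4855.4 kg/h.
monomer in n11: m_A = 888×0.661 + (1−0.062)·(1−0.502)·m_A, so m_A = 586.97/0.5329 = 1101.5 kg/h.
n2 = (1−0.502)×1101.5 + 4855.4 = 5403.9 kg/h.
Purge n14 = 0.062×5403.9 = 335.04 kg/h.

335 kg/h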